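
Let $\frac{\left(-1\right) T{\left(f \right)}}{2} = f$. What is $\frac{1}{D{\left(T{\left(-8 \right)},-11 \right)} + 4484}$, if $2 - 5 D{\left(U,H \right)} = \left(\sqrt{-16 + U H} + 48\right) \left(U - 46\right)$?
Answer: $\frac{19885}{94927974} - \frac{100 i \sqrt{3}}{47463987} \approx 0.00020947 - 3.6492 \cdot 10^{-6} i$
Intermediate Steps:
$T{\left(f \right)} = - 2 f$
$D{\left(U,H \right)} = \frac{2}{5} - \frac{\left(-46 + U\right) \left(48 + \sqrt{-16 + H U}\right)}{5}$ ($D{\left(U,H \right)} = \frac{2}{5} - \frac{\left(\sqrt{-16 + U H} + 48\right) \left(U - 46\right)}{5} = \frac{2}{5} - \frac{\left(\sqrt{-16 + H U} + 48\right) \left(-46 + U\right)}{5} = \frac{2}{5} - \frac{\left(48 + \sqrt{-16 + H U}\right) \left(-46 + U\right)}{5} = \frac{2}{5} - \frac{\left(-46 + U\right) \left(48 + \sqrt{-16 + H U}\right)}{5}$)
$\frac{1}{D{\left(T{\left(-8 \right)},-11 \right)} + 4484} = \frac{1}{\left(442 - \frac{48 \left(\left(-2\right) \left(-8\right)\right)}{5} + \frac{46 \sqrt{-16 - 11 \left(\left(-2\right) \left(-8\right)\right)}}{5} - \frac{\left(-2\right) \left(-8\right) \sqrt{-16 - 11 \left(\left(-2\right) \left(-8\right)\right)}}{5}\right) + 4484} = \frac{1}{\left(442 - \frac{768}{5} + \frac{46 \sqrt{-16 - 176}}{5} - \frac{16 \sqrt{-16 - 176}}{5}\right) + 4484} = \frac{1}{\left(442 - \frac{768}{5} + \frac{46 \sqrt{-192}}{5} - \frac{16 \sqrt{-192}}{5}\right) + 4484} = \frac{1}{\left(442 - \frac{768}{5} + \frac{46 \cdot 8 i \sqrt{3}}{5} - \frac{16 \cdot 8 i \sqrt{3}}{5}\right) + 4484} = \frac{1}{\left(442 - \frac{768}{5} + \frac{368 i \sqrt{3}}{5} - \frac{128 i \sqrt{3}}{5}\right) + 4484} = \frac{1}{\left(\frac{1442}{5} + 48 i \sqrt{3}\right) + 4484} = \frac{1}{\frac{23862}{5} + 48 i \sqrt{3}}$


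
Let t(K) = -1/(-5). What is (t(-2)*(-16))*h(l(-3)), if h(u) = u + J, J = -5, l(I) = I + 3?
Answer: 16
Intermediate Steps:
l(I) = 3 + I
h(u) = -5 + u (h(u) = u - 5 = -5 + u)
t(K) = ⅕ (t(K) = -1*(-⅕) = ⅕)
(t(-2)*(-16))*h(l(-3)) = ((⅕)*(-16))*(-5 + (3 - 3)) = -16*(-5 + 0)/5 = -16/5*(-5) = 16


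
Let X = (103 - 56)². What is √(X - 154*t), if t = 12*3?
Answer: I*√3335 ≈ 57.749*I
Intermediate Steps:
t = 36
X = 2209 (X = 47² = 2209)
√(X - 154*t) = √(2209 - 154*36) = √(2209 - 5544) = √(-3335) = I*√3335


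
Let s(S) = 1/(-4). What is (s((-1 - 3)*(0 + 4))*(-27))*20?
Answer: 135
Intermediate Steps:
s(S) = -¼
(s((-1 - 3)*(0 + 4))*(-27))*20 = -¼*(-27)*20 = (27/4)*20 = 135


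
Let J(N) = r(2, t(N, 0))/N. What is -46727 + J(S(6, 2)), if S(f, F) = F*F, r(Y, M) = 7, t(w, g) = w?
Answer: -186901/4 ≈ -46725.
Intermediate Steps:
S(f, F) = F²
J(N) = 7/N
-46727 + J(S(6, 2)) = -46727 + 7/(2²) = -46727 + 7/4 = -186901/4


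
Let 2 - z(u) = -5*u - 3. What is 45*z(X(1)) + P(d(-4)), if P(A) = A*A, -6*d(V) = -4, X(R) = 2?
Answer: 6079/9 ≈ 675.44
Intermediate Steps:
d(V) = ⅔ (d(V) = -⅙*(-4) = ⅔)
P(A) = A²
z(u) = 5 + 5*u (z(u) = 2 - (-5*u - 3) = 2 - (-3 - 5*u) = 2 + (3 + 5*u) = 5 + 5*u)
45*z(X(1)) + P(d(-4)) = 45*(5 + 5*2) + (⅔)² = 45*(5 + 10) + 4/9 = 45*15 + 4/9 = 675 + 4/9 = 6079/9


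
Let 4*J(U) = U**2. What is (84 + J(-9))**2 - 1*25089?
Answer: -227535/16 ≈ -14221.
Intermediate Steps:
J(U) = U**2/4
(84 + J(-9))**2 - 1*25089 = (84 + (1/4)*(-9)**2)**2 - 1*25089 = (84 + (1/4)*81)**2 - 25089 = (84 + 81/4)**2 - 25089 = (417/4)**2 - 25089 = 173889/16 - 25089 = -227535/16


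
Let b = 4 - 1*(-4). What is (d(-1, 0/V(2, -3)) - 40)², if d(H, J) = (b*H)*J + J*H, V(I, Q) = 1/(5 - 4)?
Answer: 1600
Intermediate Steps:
V(I, Q) = 1 (V(I, Q) = 1/1 = 1)
b = 8 (b = 4 + 4 = 8)
d(H, J) = 9*H*J (d(H, J) = (8*H)*J + J*H = 8*H*J + H*J = 9*H*J)
(d(-1, 0/V(2, -3)) - 40)² = (9*(-1)*(0/1) - 40)² = (9*(-1)*(0*1) - 40)² = (9*(-1)*0 - 40)² = (0 - 40)² = (-40)² = 1600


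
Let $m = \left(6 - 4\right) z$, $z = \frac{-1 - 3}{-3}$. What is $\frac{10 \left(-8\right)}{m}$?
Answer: $-30$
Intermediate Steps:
$z = \frac{4}{3}$ ($z = \left(- \frac{1}{3}\right) \left(-4\right) = \frac{4}{3} \approx 1.3333$)
$m = \frac{8}{3}$ ($m = \left(6 - 4\right) \frac{4}{3} = 2 \cdot \frac{4}{3} = \frac{8}{3} \approx 2.6667$)
$\frac{10 \left(-8\right)}{m} = \frac{10 \left(-8\right)}{\frac{8}{3}} = \left(-80\right) \frac{3}{8} = -30$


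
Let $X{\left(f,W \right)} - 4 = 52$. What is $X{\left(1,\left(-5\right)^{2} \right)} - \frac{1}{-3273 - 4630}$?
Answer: $\frac{442569}{7903} \approx 56.0$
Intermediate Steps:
$X{\left(f,W \right)} = 56$ ($X{\left(f,W \right)} = 4 + 52 = 56$)
$X{\left(1,\left(-5\right)^{2} \right)} - \frac{1}{-3273 - 4630} = 56 - \frac{1}{-3273 - 4630} = 56 - \frac{1}{-7903} = 56 - - \frac{1}{7903} = 56 + \frac{1}{7903} = \frac{442569}{7903}$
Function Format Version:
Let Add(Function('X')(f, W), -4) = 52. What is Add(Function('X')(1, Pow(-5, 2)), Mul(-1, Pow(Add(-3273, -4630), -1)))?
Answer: Rational(442569, 7903) ≈ 56.000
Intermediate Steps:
Function('X')(f, W) = 56 (Function('X')(f, W) = Add(4, 52) = 56)
Add(Function('X')(1, Pow(-5, 2)), Mul(-1, Pow(Add(-3273, -4630), -1))) = Add(56, Mul(-1, Pow(Add(-3273, -4630), -1))) = Add(56, Mul(-1, Pow(-7903, -1))) = Add(56, Mul(-1, Rational(-1, 7903))) = Add(56, Rational(1, 7903)) = Rational(442569, 7903)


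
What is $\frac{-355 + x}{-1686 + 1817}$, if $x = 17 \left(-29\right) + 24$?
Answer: $- \frac{824}{131} \approx -6.2901$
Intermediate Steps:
$x = -469$ ($x = -493 + 24 = -469$)
$\frac{-355 + x}{-1686 + 1817} = \frac{-355 - 469}{-1686 + 1817} = - \frac{824}{131}$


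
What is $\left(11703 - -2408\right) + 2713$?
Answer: $16824$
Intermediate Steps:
$\left(11703 - -2408\right) + 2713 = \left(11703 + 2408\right) + 2713 = 14111 + 2713 = 16824$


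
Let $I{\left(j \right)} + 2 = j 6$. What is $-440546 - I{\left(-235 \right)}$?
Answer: $-439134$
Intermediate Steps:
$I{\left(j \right)} = -2 + 6 j$ ($I{\left(j \right)} = -2 + j 6 = -2 + 6 j$)
$-440546 - I{\left(-235 \right)} = -440546 - \left(-2 + 6 \left(-235\right)\right) = -440546 - \left(-2 - 1410\right) = -440546 - -1412 = -440546 + 1412 = -439134$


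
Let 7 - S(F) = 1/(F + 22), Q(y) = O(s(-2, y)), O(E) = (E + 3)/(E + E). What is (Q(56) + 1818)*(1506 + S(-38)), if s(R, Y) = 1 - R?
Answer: 44036171/16 ≈ 2.7523e+6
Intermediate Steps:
O(E) = (3 + E)/(2*E) (O(E) = (3 + E)/((2*E)) = (3 + E)*(1/(2*E)) = (3 + E)/(2*E))
Q(y) = 1 (Q(y) = (3 + (1 - 1*(-2)))/(2*(1 - 1*(-2))) = (3 + (1 + 2))/(2*(1 + 2)) = (½)*(3 + 3)/3 = (½)*(⅓)*6 = 1)
S(F) = 7 - 1/(22 + F) (S(F) = 7 - 1/(F + 22) = 7 - 1/(22 + F))
(Q(56) + 1818)*(1506 + S(-38)) = (1 + 1818)*(1506 + (153 + 7*(-38))/(22 - 38)) = 1819*(1506 + (153 - 266)/(-16)) = 1819*(1506 - 1/16*(-113)) = 1819*(1506 + 113/16) = 1819*(24209/16) = 44036171/16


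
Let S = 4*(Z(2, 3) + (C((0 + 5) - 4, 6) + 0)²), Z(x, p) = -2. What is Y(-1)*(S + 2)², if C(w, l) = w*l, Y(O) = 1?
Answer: 19044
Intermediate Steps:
C(w, l) = l*w
S = 136 (S = 4*(-2 + (6*((0 + 5) - 4) + 0)²) = 4*(-2 + (6*(5 - 4) + 0)²) = 4*(-2 + (6*1 + 0)²) = 4*(-2 + (6 + 0)²) = 4*(-2 + 6²) = 4*(-2 + 36) = 4*34 = 136)
Y(-1)*(S + 2)² = 1*(136 + 2)² = 1*138² = 1*19044 = 19044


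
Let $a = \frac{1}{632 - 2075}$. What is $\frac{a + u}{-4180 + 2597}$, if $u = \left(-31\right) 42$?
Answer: $\frac{1878787}{2284269} \approx 0.82249$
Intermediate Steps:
$u = -1302$
$a = - \frac{1}{1443}$ ($a = \frac{1}{632 - 2075} = \frac{1}{-1443} = - \frac{1}{1443} \approx -0.000693$)
$\frac{a + u}{-4180 + 2597} = \frac{- \frac{1}{1443} - 1302}{-4180 + 2597} = - \frac{1878787}{1443 \left(-1583\right)} = \left(- \frac{1878787}{1443}\right) \left(- \frac{1}{1583}\right) = \frac{1878787}{2284269}$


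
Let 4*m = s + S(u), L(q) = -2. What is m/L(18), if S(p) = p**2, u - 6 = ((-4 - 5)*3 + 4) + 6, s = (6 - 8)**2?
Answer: -125/8 ≈ -15.625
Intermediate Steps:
s = 4 (s = (-2)**2 = 4)
u = -11 (u = 6 + (((-4 - 5)*3 + 4) + 6) = 6 + ((-9*3 + 4) + 6) = 6 + ((-27 + 4) + 6) = 6 + (-23 + 6) = 6 - 17 = -11)
m = 125/4 (m = (4 + (-11)**2)/4 = (4 + 121)/4 = (1/4)*125 = 125/4 ≈ 31.250)
m/L(18) = (125/4)/(-2) = (125/4)*(-1/2) = -125/8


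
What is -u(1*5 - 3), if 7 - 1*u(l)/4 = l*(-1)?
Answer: -36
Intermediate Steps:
u(l) = 28 + 4*l (u(l) = 28 - 4*l*(-1) = 28 - (-4)*l = 28 + 4*l)
-u(1*5 - 3) = -(28 + 4*(1*5 - 3)) = -(28 + 4*(5 - 3)) = -(28 + 4*2) = -(28 + 8) = -1*36 = -36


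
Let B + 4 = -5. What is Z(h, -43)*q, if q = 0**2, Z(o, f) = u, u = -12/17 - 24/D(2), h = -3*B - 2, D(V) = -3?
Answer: 0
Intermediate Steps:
B = -9 (B = -4 - 5 = -9)
h = 25 (h = -3*(-9) - 2 = 27 - 2 = 25)
u = 124/17 (u = -12/17 - 24/(-3) = -12*1/17 - 24*(-1/3) = -12/17 + 8 = 124/17 ≈ 7.2941)
Z(o, f) = 124/17
q = 0
Z(h, -43)*q = (124/17)*0 = 0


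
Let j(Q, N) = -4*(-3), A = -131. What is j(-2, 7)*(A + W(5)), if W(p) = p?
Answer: -1512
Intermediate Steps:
j(Q, N) = 12
j(-2, 7)*(A + W(5)) = 12*(-131 + 5) = 12*(-126) = -1512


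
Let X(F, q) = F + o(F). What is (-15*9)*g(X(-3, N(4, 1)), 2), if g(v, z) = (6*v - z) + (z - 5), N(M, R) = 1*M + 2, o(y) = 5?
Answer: -945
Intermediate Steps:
N(M, R) = 2 + M (N(M, R) = M + 2 = 2 + M)
X(F, q) = 5 + F (X(F, q) = F + 5 = 5 + F)
g(v, z) = -5 + 6*v (g(v, z) = (-z + 6*v) + (-5 + z) = -5 + 6*v)
(-15*9)*g(X(-3, N(4, 1)), 2) = (-15*9)*(-5 + 6*(5 - 3)) = -135*(-5 + 6*2) = -135*(-5 + 12) = -135*7 = -945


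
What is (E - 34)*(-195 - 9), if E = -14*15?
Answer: 49776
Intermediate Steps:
E = -210
(E - 34)*(-195 - 9) = (-210 - 34)*(-195 - 9) = -244*(-204) = 49776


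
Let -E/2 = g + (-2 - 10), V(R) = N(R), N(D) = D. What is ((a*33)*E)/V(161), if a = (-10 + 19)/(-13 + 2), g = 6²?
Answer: 1296/161 ≈ 8.0497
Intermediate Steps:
V(R) = R
g = 36
a = -9/11 (a = 9/(-11) = 9*(-1/11) = -9/11 ≈ -0.81818)
E = -48 (E = -2*(36 + (-2 - 10)) = -2*(36 - 12) = -2*24 = -48)
((a*33)*E)/V(161) = (-9/11*33*(-48))/161 = -27*(-48)*(1/161) = 1296*(1/161) = 1296/161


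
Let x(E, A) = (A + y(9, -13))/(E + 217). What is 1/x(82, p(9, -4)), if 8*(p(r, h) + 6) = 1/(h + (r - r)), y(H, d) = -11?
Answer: -9568/545 ≈ -17.556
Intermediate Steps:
p(r, h) = -6 + 1/(8*h) (p(r, h) = -6 + 1/(8*(h + (r - r))) = -6 + 1/(8*(h + 0)) = -6 + 1/(8*h))
x(E, A) = (-11 + A)/(217 + E) (x(E, A) = (A - 11)/(E + 217) = (-11 + A)/(217 + E))
1/x(82, p(9, -4)) = 1/((-11 + (-6 + (1/8)/(-4)))/(217 + 82)) = 1/((-11 + (-6 + (1/8)*(-1/4)))/299) = 1/((-11 + (-6 - 1/32))/299) = 1/((-11 - 193/32)/299) = 1/((1/299)*(-545/32)) = 1/(-545/9568) = -9568/545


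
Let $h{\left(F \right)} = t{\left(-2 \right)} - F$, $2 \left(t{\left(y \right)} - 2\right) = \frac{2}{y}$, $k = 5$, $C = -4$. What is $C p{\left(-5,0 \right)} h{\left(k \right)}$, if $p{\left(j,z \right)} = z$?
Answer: $0$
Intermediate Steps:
$t{\left(y \right)} = 2 + \frac{1}{y}$ ($t{\left(y \right)} = 2 + \frac{2 \frac{1}{y}}{2} = 2 + \frac{1}{y}$)
$h{\left(F \right)} = \frac{3}{2} - F$ ($h{\left(F \right)} = \left(2 + \frac{1}{-2}\right) - F = \left(2 - \frac{1}{2}\right) - F = \frac{3}{2} - F$)
$C p{\left(-5,0 \right)} h{\left(k \right)} = \left(-4\right) 0 \left(\frac{3}{2} - 5\right) = 0 \left(\frac{3}{2} - 5\right) = 0 \left(- \frac{7}{2}\right) = 0$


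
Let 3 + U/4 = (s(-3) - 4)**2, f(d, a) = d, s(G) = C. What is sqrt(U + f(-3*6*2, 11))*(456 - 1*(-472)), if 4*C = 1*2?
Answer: 928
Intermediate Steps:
C = 1/2 (C = (1*2)/4 = (1/4)*2 = 1/2 ≈ 0.50000)
s(G) = 1/2
U = 37 (U = -12 + 4*(1/2 - 4)**2 = -12 + 4*(-7/2)**2 = -12 + 4*(49/4) = -12 + 49 = 37)
sqrt(U + f(-3*6*2, 11))*(456 - 1*(-472)) = sqrt(37 - 3*6*2)*(456 - 1*(-472)) = sqrt(37 - 18*2)*(456 + 472) = sqrt(37 - 36)*928 = sqrt(1)*928 = 1*928 = 928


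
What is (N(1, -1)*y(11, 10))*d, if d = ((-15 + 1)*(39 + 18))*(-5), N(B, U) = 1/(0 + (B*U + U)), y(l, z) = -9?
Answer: 17955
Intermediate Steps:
N(B, U) = 1/(U + B*U) (N(B, U) = 1/(0 + (U + B*U)) = 1/(U + B*U))
d = 3990 (d = -14*57*(-5) = -798*(-5) = 3990)
(N(1, -1)*y(11, 10))*d = ((1/((-1)*(1 + 1)))*(-9))*3990 = (-1/2*(-9))*3990 = (-1*½*(-9))*3990 = -½*(-9)*3990 = (9/2)*3990 = 17955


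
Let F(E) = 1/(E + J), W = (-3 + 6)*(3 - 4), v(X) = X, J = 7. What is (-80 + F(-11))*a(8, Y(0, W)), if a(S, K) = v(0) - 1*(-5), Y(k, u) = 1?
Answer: -1605/4 ≈ -401.25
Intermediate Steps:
W = -3 (W = 3*(-1) = -3)
a(S, K) = 5 (a(S, K) = 0 - 1*(-5) = 0 + 5 = 5)
F(E) = 1/(7 + E) (F(E) = 1/(E + 7) = 1/(7 + E))
(-80 + F(-11))*a(8, Y(0, W)) = (-80 + 1/(7 - 11))*5 = (-80 + 1/(-4))*5 = (-80 - ¼)*5 = -321/4*5 = -1605/4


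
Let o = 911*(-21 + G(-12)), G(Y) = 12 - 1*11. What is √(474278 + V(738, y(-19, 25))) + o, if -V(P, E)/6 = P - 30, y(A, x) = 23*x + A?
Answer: -18220 + √470030 ≈ -17534.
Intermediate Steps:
G(Y) = 1 (G(Y) = 12 - 11 = 1)
y(A, x) = A + 23*x
V(P, E) = 180 - 6*P (V(P, E) = -6*(P - 30) = -6*(-30 + P) = 180 - 6*P)
o = -18220 (o = 911*(-21 + 1) = 911*(-20) = -18220)
√(474278 + V(738, y(-19, 25))) + o = √(474278 + (180 - 6*738)) - 18220 = √(474278 + (180 - 4428)) - 18220 = √(474278 - 4248) - 18220 = √470030 - 18220 = -18220 + √470030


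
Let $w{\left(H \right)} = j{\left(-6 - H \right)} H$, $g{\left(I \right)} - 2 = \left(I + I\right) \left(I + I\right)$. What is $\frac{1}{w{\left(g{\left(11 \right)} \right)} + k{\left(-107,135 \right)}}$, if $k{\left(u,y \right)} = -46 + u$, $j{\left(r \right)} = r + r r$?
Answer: $\frac{1}{117403839} \approx 8.5176 \cdot 10^{-9}$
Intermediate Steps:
$g{\left(I \right)} = 2 + 4 I^{2}$ ($g{\left(I \right)} = 2 + \left(I + I\right) \left(I + I\right) = 2 + 2 I 2 I = 2 + 4 I^{2}$)
$j{\left(r \right)} = r + r^{2}$
$w{\left(H \right)} = H \left(-6 - H\right) \left(-5 - H\right)$ ($w{\left(H \right)} = \left(-6 - H\right) \left(1 - \left(6 + H\right)\right) H = \left(-6 - H\right) \left(-5 - H\right) H = H \left(-6 - H\right) \left(-5 - H\right)$)
$\frac{1}{w{\left(g{\left(11 \right)} \right)} + k{\left(-107,135 \right)}} = \frac{1}{\left(2 + 4 \cdot 11^{2}\right) \left(5 + \left(2 + 4 \cdot 11^{2}\right)\right) \left(6 + \left(2 + 4 \cdot 11^{2}\right)\right) - 153} = \frac{1}{\left(2 + 4 \cdot 121\right) \left(5 + \left(2 + 4 \cdot 121\right)\right) \left(6 + \left(2 + 4 \cdot 121\right)\right) - 153} = \frac{1}{\left(2 + 484\right) \left(5 + \left(2 + 484\right)\right) \left(6 + \left(2 + 484\right)\right) - 153} = \frac{1}{486 \left(5 + 486\right) \left(6 + 486\right) - 153} = \frac{1}{486 \cdot 491 \cdot 492 - 153} = \frac{1}{117403992 - 153} = \frac{1}{117403839}$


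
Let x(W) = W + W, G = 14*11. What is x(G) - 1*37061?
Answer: -36753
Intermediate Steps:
G = 154
x(W) = 2*W
x(G) - 1*37061 = 2*154 - 1*37061 = 308 - 37061 = -36753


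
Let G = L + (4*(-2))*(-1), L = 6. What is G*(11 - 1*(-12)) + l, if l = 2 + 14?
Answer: 338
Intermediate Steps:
l = 16
G = 14 (G = 6 + (4*(-2))*(-1) = 6 - 8*(-1) = 6 + 8 = 14)
G*(11 - 1*(-12)) + l = 14*(11 - 1*(-12)) + 16 = 14*(11 + 12) + 16 = 14*23 + 16 = 322 + 16 = 338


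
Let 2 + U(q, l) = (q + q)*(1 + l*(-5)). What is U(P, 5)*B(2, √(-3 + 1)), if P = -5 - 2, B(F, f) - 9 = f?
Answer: 3006 + 334*I*√2 ≈ 3006.0 + 472.35*I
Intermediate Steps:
B(F, f) = 9 + f
P = -7
U(q, l) = -2 + 2*q*(1 - 5*l) (U(q, l) = -2 + (q + q)*(1 + l*(-5)) = -2 + (2*q)*(1 - 5*l) = -2 + 2*q*(1 - 5*l))
U(P, 5)*B(2, √(-3 + 1)) = (-2 + 2*(-7) - 10*5*(-7))*(9 + √(-3 + 1)) = (-2 - 14 + 350)*(9 + √(-2)) = 334*(9 + I*√2) = 3006 + 334*I*√2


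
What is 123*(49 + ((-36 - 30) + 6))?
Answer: -1353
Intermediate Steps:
123*(49 + ((-36 - 30) + 6)) = 123*(49 + (-66 + 6)) = 123*(49 - 60) = 123*(-11) = -1353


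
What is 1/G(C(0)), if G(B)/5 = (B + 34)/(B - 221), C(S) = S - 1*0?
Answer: -13/10 ≈ -1.3000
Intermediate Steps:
C(S) = S (C(S) = S + 0 = S)
G(B) = 5*(34 + B)/(-221 + B) (G(B) = 5*((B + 34)/(B - 221)) = 5*((34 + B)/(-221 + B)) = 5*(34 + B)/(-221 + B))
1/G(C(0)) = 1/(5*(34 + 0)/(-221 + 0)) = 1/(5*34/(-221)) = 1/(5*(-1/221)*34) = 1/(-10/13) = -13/10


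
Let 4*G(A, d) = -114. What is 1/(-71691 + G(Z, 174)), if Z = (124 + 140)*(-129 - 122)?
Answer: -2/143439 ≈ -1.3943e-5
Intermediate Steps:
Z = -66264 (Z = 264*(-251) = -66264)
G(A, d) = -57/2 (G(A, d) = (¼)*(-114) = -57/2)
1/(-71691 + G(Z, 174)) = 1/(-71691 - 57/2) = 1/(-143439/2) = -2/143439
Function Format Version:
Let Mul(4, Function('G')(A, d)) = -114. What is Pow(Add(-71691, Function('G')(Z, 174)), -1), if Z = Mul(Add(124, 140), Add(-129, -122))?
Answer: Rational(-2, 143439) ≈ -1.3943e-5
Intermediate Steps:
Z = -66264 (Z = Mul(264, -251) = -66264)
Function('G')(A, d) = Rational(-57, 2) (Function('G')(A, d) = Mul(Rational(1, 4), -114) = Rational(-57, 2))
Pow(Add(-71691, Function('G')(Z, 174)), -1) = Pow(Add(-71691, Rational(-57, 2)), -1) = Pow(Rational(-143439, 2), -1) = Rational(-2, 143439)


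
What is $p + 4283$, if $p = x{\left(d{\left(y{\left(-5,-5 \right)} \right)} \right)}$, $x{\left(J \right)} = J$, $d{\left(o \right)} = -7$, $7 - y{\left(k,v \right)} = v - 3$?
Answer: $4276$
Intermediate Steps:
$y{\left(k,v \right)} = 10 - v$ ($y{\left(k,v \right)} = 7 - \left(v - 3\right) = 7 - \left(-3 + v\right) = 10 - v$)
$p = -7$
$p + 4283 = -7 + 4283 = 4276$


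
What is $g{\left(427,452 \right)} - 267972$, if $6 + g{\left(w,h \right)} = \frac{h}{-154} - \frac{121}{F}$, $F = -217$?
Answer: $- \frac{639669161}{2387} \approx -2.6798 \cdot 10^{5}$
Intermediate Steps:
$g{\left(w,h \right)} = - \frac{1181}{217} - \frac{h}{154}$ ($g{\left(w,h \right)} = -6 + \left(\frac{h}{-154} - \frac{121}{-217}\right) = -6 + \left(h \left(- \frac{1}{154}\right) - - \frac{121}{217}\right) = -6 - \left(- \frac{121}{217} + \frac{h}{154}\right) = - \frac{1181}{217} - \frac{h}{154}$)
$g{\left(427,452 \right)} - 267972 = \left(- \frac{1181}{217} - \frac{226}{77}\right) - 267972 = - \frac{19997}{2387} - 267972 = - \frac{639669161}{2387}$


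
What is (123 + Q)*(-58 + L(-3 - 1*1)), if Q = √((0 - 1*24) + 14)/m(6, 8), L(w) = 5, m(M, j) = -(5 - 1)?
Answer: -6519 + 53*I*√10/4 ≈ -6519.0 + 41.9*I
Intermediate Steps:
m(M, j) = -4 (m(M, j) = -1*4 = -4)
Q = -I*√10/4 (Q = √((0 - 1*24) + 14)/(-4) = √((0 - 24) + 14)*(-¼) = √(-24 + 14)*(-¼) = √(-10)*(-¼) = (I*√10)*(-¼) = -I*√10/4 ≈ -0.79057*I)
(123 + Q)*(-58 + L(-3 - 1*1)) = (123 - I*√10/4)*(-58 + 5) = (123 - I*√10/4)*(-53) = -6519 + 53*I*√10/4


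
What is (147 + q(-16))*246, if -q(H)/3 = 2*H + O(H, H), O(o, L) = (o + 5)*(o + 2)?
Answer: -53874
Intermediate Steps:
O(o, L) = (2 + o)*(5 + o) (O(o, L) = (5 + o)*(2 + o) = (2 + o)*(5 + o))
q(H) = -30 - 27*H - 3*H² (q(H) = -3*(2*H + (10 + H² + 7*H)) = -3*(10 + H² + 9*H) = -30 - 27*H - 3*H²)
(147 + q(-16))*246 = (147 + (-30 - 27*(-16) - 3*(-16)²))*246 = (147 + (-30 + 432 - 3*256))*246 = (147 + (-30 + 432 - 768))*246 = (147 - 366)*246 = -219*246 = -53874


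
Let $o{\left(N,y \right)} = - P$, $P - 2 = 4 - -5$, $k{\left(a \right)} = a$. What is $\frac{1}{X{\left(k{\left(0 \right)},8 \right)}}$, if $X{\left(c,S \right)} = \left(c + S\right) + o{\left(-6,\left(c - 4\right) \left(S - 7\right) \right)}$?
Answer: $- \frac{1}{3} \approx -0.33333$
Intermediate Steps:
$P = 11$ ($P = 2 + \left(4 - -5\right) = 2 + \left(4 + 5\right) = 2 + 9 = 11$)
$o{\left(N,y \right)} = -11$ ($o{\left(N,y \right)} = \left(-1\right) 11 = -11$)
$X{\left(c,S \right)} = -11 + S + c$ ($X{\left(c,S \right)} = \left(c + S\right) - 11 = \left(S + c\right) - 11 = -11 + S + c$)
$\frac{1}{X{\left(k{\left(0 \right)},8 \right)}} = \frac{1}{-11 + 8 + 0} = \frac{1}{-3} = - \frac{1}{3}$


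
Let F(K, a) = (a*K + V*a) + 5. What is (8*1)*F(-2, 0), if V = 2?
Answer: 40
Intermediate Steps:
F(K, a) = 5 + 2*a + K*a (F(K, a) = (a*K + 2*a) + 5 = (K*a + 2*a) + 5 = (2*a + K*a) + 5 = 5 + 2*a + K*a)
(8*1)*F(-2, 0) = (8*1)*(5 + 2*0 - 2*0) = 8*(5 + 0 + 0) = 8*5 = 40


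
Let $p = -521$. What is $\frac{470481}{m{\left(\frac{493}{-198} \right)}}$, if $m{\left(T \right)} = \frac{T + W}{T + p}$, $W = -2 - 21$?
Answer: $\frac{48765826131}{5047} \approx 9.6623 \cdot 10^{6}$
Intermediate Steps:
$W = -23$ ($W = -2 - 21 = -23$)
$m{\left(T \right)} = \frac{-23 + T}{-521 + T}$ ($m{\left(T \right)} = \frac{T - 23}{T - 521} = \frac{-23 + T}{-521 + T}$)
$\frac{470481}{m{\left(\frac{493}{-198} \right)}} = \frac{470481}{\frac{1}{-521 + \frac{493}{-198}} \left(-23 + \frac{493}{-198}\right)} = \frac{470481}{\frac{1}{-521 + 493 \left(- \frac{1}{198}\right)} \left(-23 + 493 \left(- \frac{1}{198}\right)\right)} = \frac{470481}{\frac{1}{-521 - \frac{493}{198}} \left(-23 - \frac{493}{198}\right)} = \frac{470481}{\frac{1}{- \frac{103651}{198}} \left(- \frac{5047}{198}\right)} = \frac{470481}{\left(- \frac{198}{103651}\right) \left(- \frac{5047}{198}\right)} = \frac{470481}{\frac{5047}{103651}} = 470481 \cdot \frac{103651}{5047} = \frac{48765826131}{5047}$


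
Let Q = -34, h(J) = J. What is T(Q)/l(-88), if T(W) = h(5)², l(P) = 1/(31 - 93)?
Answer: -1550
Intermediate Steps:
l(P) = -1/62 (l(P) = 1/(-62) = -1/62)
T(W) = 25 (T(W) = 5² = 25)
T(Q)/l(-88) = 25/(-1/62) = 25*(-62) = -1550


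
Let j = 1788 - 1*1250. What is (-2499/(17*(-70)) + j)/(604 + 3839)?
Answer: 5401/44430 ≈ 0.12156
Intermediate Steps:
j = 538 (j = 1788 - 1250 = 538)
(-2499/(17*(-70)) + j)/(604 + 3839) = (-2499/(17*(-70)) + 538)/(604 + 3839) = (-2499/(-1190) + 538)/4443 = (-2499*(-1/1190) + 538)*(1/4443) = (21/10 + 538)*(1/4443) = (5401/10)*(1/4443) = 5401/44430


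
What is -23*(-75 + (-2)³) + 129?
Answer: 2038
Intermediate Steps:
-23*(-75 + (-2)³) + 129 = -23*(-75 - 8) + 129 = -23*(-83) + 129 = 1909 + 129 = 2038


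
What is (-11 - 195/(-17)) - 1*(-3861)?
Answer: 65645/17 ≈ 3861.5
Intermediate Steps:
(-11 - 195/(-17)) - 1*(-3861) = (-11 - 195*(-1)/17) + 3861 = (-11 - 13*(-15/17)) + 3861 = (-11 + 195/17) + 3861 = 8/17 + 3861 = 65645/17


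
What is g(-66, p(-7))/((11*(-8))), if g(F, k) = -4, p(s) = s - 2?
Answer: 1/22 ≈ 0.045455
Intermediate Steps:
p(s) = -2 + s
g(-66, p(-7))/((11*(-8))) = -4/(11*(-8)) = -4/(-88) = -1/88*(-4) = 1/22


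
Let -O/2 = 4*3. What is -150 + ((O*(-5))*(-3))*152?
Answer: -54870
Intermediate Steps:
O = -24 (O = -8*3 = -2*12 = -24)
-150 + ((O*(-5))*(-3))*152 = -150 + (-24*(-5)*(-3))*152 = -150 + (120*(-3))*152 = -150 - 360*152 = -150 - 54720 = -54870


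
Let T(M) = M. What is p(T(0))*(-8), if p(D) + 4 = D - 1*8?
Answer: 96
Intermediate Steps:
p(D) = -12 + D (p(D) = -4 + (D - 1*8) = -4 + (D - 8) = -4 + (-8 + D) = -12 + D)
p(T(0))*(-8) = (-12 + 0)*(-8) = -12*(-8) = 96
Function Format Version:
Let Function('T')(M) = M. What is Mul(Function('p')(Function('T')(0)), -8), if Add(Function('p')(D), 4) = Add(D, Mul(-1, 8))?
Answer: 96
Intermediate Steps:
Function('p')(D) = Add(-12, D) (Function('p')(D) = Add(-4, Add(D, Mul(-1, 8))) = Add(-4, Add(D, -8)) = Add(-4, Add(-8, D)) = Add(-12, D))
Mul(Function('p')(Function('T')(0)), -8) = Mul(Add(-12, 0), -8) = Mul(-12, -8) = 96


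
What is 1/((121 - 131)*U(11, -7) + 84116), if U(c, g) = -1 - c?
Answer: 1/84236 ≈ 1.1871e-5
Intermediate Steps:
1/((121 - 131)*U(11, -7) + 84116) = 1/((121 - 131)*(-1 - 1*11) + 84116) = 1/(-10*(-1 - 11) + 84116) = 1/(-10*(-12) + 84116) = 1/(120 + 84116) = 1/84236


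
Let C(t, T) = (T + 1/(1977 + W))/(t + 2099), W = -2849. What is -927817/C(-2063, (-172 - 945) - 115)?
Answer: 29126031264/1074305 ≈ 27112.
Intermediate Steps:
C(t, T) = (-1/872 + T)/(2099 + t) (C(t, T) = (T + 1/(1977 - 2849))/(t + 2099) = (T + 1/(-872))/(2099 + t) = (T - 1/872)/(2099 + t) = (-1/872 + T)/(2099 + t))
-927817/C(-2063, (-172 - 945) - 115) = -927817*(2099 - 2063)/(-1/872 + ((-172 - 945) - 115)) = -927817*36/(-1/872 + (-1117 - 115)) = -927817*36/(-1/872 - 1232) = -927817/((1/36)*(-1074305/872)) = -927817/(-1074305/31392) = -927817*(-31392/1074305) = 29126031264/1074305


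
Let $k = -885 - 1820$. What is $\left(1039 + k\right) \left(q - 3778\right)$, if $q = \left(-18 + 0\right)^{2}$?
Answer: $5754364$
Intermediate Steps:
$k = -2705$
$q = 324$ ($q = \left(-18\right)^{2} = 324$)
$\left(1039 + k\right) \left(q - 3778\right) = \left(1039 - 2705\right) \left(324 - 3778\right) = \left(-1666\right) \left(-3454\right) = 5754364$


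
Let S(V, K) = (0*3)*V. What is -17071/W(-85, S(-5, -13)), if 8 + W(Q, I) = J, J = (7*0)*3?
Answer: 17071/8 ≈ 2133.9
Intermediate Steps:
S(V, K) = 0 (S(V, K) = 0*V = 0)
J = 0 (J = 0*3 = 0)
W(Q, I) = -8 (W(Q, I) = -8 + 0 = -8)
-17071/W(-85, S(-5, -13)) = -17071/(-8) = -17071*(-⅛) = 17071/8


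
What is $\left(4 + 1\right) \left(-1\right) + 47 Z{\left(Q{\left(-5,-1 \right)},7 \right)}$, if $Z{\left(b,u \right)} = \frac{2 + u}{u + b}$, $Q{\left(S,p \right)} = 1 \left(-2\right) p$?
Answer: $42$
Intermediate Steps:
$Q{\left(S,p \right)} = - 2 p$
$Z{\left(b,u \right)} = \frac{2 + u}{b + u}$
$\left(4 + 1\right) \left(-1\right) + 47 Z{\left(Q{\left(-5,-1 \right)},7 \right)} = \left(4 + 1\right) \left(-1\right) + 47 \frac{2 + 7}{\left(-2\right) \left(-1\right) + 7} = 5 \left(-1\right) + 47 \frac{1}{2 + 7} \cdot 9 = -5 + 47 \cdot \frac{1}{9} \cdot 9 = -5 + 47 \cdot 1 = -5 + 47 = 42$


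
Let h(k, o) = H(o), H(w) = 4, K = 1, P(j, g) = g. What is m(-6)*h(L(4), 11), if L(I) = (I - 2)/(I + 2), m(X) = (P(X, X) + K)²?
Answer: 100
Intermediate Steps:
m(X) = (1 + X)² (m(X) = (X + 1)² = (1 + X)²)
L(I) = (-2 + I)/(2 + I)
h(k, o) = 4
m(-6)*h(L(4), 11) = (1 - 6)²*4 = (-5)²*4 = 25*4 = 100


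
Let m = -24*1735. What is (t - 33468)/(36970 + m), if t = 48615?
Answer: -15147/4670 ≈ -3.2435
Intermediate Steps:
m = -41640
(t - 33468)/(36970 + m) = (48615 - 33468)/(36970 - 41640) = 15147/(-4670) = 15147*(-1/4670) = -15147/4670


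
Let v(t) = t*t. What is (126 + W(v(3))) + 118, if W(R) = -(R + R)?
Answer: 226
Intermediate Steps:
v(t) = t²
W(R) = -2*R
(126 + W(v(3))) + 118 = (126 - 2*3²) + 118 = (126 - 2*9) + 118 = (126 - 18) + 118 = 108 + 118 = 226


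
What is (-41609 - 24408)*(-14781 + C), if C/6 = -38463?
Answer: 16211068503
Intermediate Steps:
C = -230778 (C = 6*(-38463) = -230778)
(-41609 - 24408)*(-14781 + C) = (-41609 - 24408)*(-14781 - 230778) = -66017*(-245559) = 16211068503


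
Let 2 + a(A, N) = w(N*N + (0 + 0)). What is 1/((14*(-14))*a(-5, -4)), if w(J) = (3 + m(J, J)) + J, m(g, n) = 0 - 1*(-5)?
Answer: -1/4312 ≈ -0.00023191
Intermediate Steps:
m(g, n) = 5 (m(g, n) = 0 + 5 = 5)
w(J) = 8 + J (w(J) = (3 + 5) + J = 8 + J)
a(A, N) = 6 + N² (a(A, N) = -2 + (8 + (N*N + (0 + 0))) = -2 + (8 + (N² + 0)) = -2 + (8 + N²) = 6 + N²)
1/((14*(-14))*a(-5, -4)) = 1/((14*(-14))*(6 + (-4)²)) = 1/(-196*(6 + 16)) = 1/(-196*22) = 1/(-4312) = -1/4312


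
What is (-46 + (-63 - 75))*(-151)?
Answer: 27784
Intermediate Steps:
(-46 + (-63 - 75))*(-151) = (-46 - 138)*(-151) = -184*(-151) = 27784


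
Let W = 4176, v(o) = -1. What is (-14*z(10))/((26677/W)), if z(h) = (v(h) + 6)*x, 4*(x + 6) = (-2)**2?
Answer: 208800/3811 ≈ 54.789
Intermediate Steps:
x = -5 (x = -6 + (1/4)*(-2)**2 = -6 + (1/4)*4 = -6 + 1 = -5)
z(h) = -25 (z(h) = (-1 + 6)*(-5) = 5*(-5) = -25)
(-14*z(10))/((26677/W)) = (-14*(-25))/((26677/4176)) = 350/((26677*(1/4176))) = 350/(26677/4176) = 350*(4176/26677) = 208800/3811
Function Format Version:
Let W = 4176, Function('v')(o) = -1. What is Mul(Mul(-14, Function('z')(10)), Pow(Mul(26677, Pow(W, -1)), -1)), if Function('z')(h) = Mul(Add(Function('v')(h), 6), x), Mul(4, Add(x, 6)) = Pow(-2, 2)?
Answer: Rational(208800, 3811) ≈ 54.789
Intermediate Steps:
x = -5 (x = Add(-6, Mul(Rational(1, 4), Pow(-2, 2))) = Add(-6, Mul(Rational(1, 4), 4)) = Add(-6, 1) = -5)
Function('z')(h) = -25 (Function('z')(h) = Mul(Add(-1, 6), -5) = Mul(5, -5) = -25)
Mul(Mul(-14, Function('z')(10)), Pow(Mul(26677, Pow(W, -1)), -1)) = Mul(Mul(-14, -25), Pow(Mul(26677, Pow(4176, -1)), -1)) = Mul(350, Pow(Mul(26677, Rational(1, 4176)), -1)) = Mul(350, Pow(Rational(26677, 4176), -1)) = Mul(350, Rational(4176, 26677)) = Rational(208800, 3811)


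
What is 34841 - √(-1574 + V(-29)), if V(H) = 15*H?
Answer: 34841 - 7*I*√41 ≈ 34841.0 - 44.822*I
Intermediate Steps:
34841 - √(-1574 + V(-29)) = 34841 - √(-1574 + 15*(-29)) = 34841 - √(-1574 - 435) = 34841 - √(-2009) = 34841 - 7*I*√41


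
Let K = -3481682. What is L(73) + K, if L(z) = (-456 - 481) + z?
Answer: -3482546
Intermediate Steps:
L(z) = -937 + z
L(73) + K = (-937 + 73) - 3481682 = -864 - 3481682 = -3482546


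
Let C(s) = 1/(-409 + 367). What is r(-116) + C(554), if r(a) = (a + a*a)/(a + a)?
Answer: -1208/21 ≈ -57.524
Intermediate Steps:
C(s) = -1/42 (C(s) = 1/(-42) = -1/42)
r(a) = (a + a**2)/(2*a) (r(a) = (a + a**2)/((2*a)) = (a + a**2)*(1/(2*a)) = (a + a**2)/(2*a))
r(-116) + C(554) = (1/2 + (1/2)*(-116)) - 1/42 = (1/2 - 58) - 1/42 = -115/2 - 1/42 = -1208/21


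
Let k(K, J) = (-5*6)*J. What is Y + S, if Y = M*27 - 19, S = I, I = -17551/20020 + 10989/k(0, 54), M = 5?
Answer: 325345/3003 ≈ 108.34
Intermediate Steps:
k(K, J) = -30*J
I = -23003/3003 (I = -17551/20020 + 10989/((-30*54)) = -17551*1/20020 + 10989/(-1620) = -17551/20020 + 10989*(-1/1620) = -17551/20020 - 407/60 = -23003/3003 ≈ -7.6600)
S = -23003/3003 ≈ -7.6600
Y = 116 (Y = 5*27 - 19 = 135 - 19 = 116)
Y + S = 116 - 23003/3003 = 325345/3003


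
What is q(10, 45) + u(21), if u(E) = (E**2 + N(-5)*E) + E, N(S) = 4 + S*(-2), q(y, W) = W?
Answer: 801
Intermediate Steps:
N(S) = 4 - 2*S
u(E) = E**2 + 15*E (u(E) = (E**2 + (4 - 2*(-5))*E) + E = (E**2 + (4 + 10)*E) + E = (E**2 + 14*E) + E = E**2 + 15*E)
q(10, 45) + u(21) = 45 + 21*(15 + 21) = 45 + 21*36 = 45 + 756 = 801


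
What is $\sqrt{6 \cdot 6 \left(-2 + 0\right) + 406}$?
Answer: $\sqrt{334} \approx 18.276$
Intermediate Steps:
$\sqrt{6 \cdot 6 \left(-2 + 0\right) + 406} = \sqrt{36 \left(-2\right) + 406} = \sqrt{-72 + 406} = \sqrt{334}$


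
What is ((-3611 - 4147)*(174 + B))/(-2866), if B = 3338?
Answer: 13623048/1433 ≈ 9506.7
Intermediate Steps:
((-3611 - 4147)*(174 + B))/(-2866) = ((-3611 - 4147)*(174 + 3338))/(-2866) = -7758*3512*(-1/2866) = -27246096*(-1/2866) = 13623048/1433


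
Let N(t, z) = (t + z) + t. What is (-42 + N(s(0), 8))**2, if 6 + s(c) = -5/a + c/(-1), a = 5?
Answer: 2304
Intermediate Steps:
s(c) = -7 - c (s(c) = -6 + (-5/5 + c/(-1)) = -6 + (-5*1/5 + c*(-1)) = -6 + (-1 - c) = -7 - c)
N(t, z) = z + 2*t
(-42 + N(s(0), 8))**2 = (-42 + (8 + 2*(-7 - 1*0)))**2 = (-42 + (8 + 2*(-7 + 0)))**2 = (-42 + (8 + 2*(-7)))**2 = (-42 + (8 - 14))**2 = (-42 - 6)**2 = (-48)**2 = 2304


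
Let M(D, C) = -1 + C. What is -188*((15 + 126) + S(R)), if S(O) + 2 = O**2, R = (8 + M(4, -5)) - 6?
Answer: -29140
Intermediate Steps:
R = -4 (R = (8 + (-1 - 5)) - 6 = (8 - 6) - 6 = 2 - 6 = -4)
S(O) = -2 + O**2
-188*((15 + 126) + S(R)) = -188*((15 + 126) + (-2 + (-4)**2)) = -188*(141 + (-2 + 16)) = -188*(141 + 14) = -188*155 = -29140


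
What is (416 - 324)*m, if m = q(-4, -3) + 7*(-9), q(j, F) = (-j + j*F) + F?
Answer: -4600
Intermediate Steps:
q(j, F) = F - j + F*j (q(j, F) = (-j + F*j) + F = F - j + F*j)
m = -50 (m = (-3 - 1*(-4) - 3*(-4)) + 7*(-9) = (-3 + 4 + 12) - 63 = 13 - 63 = -50)
(416 - 324)*m = (416 - 324)*(-50) = 92*(-50) = -4600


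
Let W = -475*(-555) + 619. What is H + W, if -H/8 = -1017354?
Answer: 8403076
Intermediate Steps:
H = 8138832 (H = -8*(-1017354) = 8138832)
W = 264244 (W = 263625 + 619 = 264244)
H + W = 8138832 + 264244 = 8403076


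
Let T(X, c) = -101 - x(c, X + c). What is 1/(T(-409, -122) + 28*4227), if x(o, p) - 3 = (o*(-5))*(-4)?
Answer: 1/120692 ≈ 8.2856e-6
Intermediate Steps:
x(o, p) = 3 + 20*o (x(o, p) = 3 + (o*(-5))*(-4) = 3 - 5*o*(-4) = 3 + 20*o)
T(X, c) = -104 - 20*c (T(X, c) = -101 - (3 + 20*c) = -101 + (-3 - 20*c) = -104 - 20*c)
1/(T(-409, -122) + 28*4227) = 1/((-104 - 20*(-122)) + 28*4227) = 1/((-104 + 2440) + 118356) = 1/(2336 + 118356) = 1/120692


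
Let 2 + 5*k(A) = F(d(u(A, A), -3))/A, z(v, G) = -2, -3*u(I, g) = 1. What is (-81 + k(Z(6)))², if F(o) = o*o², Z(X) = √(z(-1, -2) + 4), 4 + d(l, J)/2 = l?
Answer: 275216009/18225 + 7153432*√2/675 ≈ 30088.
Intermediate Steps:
u(I, g) = -⅓ (u(I, g) = -⅓*1 = -⅓)
d(l, J) = -8 + 2*l
Z(X) = √2 (Z(X) = √(-2 + 4) = √2)
F(o) = o³
k(A) = -⅖ - 17576/(135*A) (k(A) = -⅖ + ((-8 + 2*(-⅓))³/A)/5 = -⅖ + ((-8 - ⅔)³/A)/5 = -⅖ + ((-26/3)³/A)/5 = -⅖ + (-17576/(27*A))/5 = -⅖ - 17576/(135*A))
(-81 + k(Z(6)))² = (-81 + 2*(-8788 - 27*√2)/(135*(√2)))² = (-81 + 2*(√2/2)*(-8788 - 27*√2)/135)² = (-81 + √2*(-8788 - 27*√2)/135)²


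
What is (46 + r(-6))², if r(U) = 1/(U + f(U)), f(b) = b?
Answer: 303601/144 ≈ 2108.3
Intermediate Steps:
r(U) = 1/(2*U) (r(U) = 1/(U + U) = 1/(2*U))
(46 + r(-6))² = (46 + (½)/(-6))² = (46 + (½)*(-⅙))² = (46 - 1/12)² = (551/12)² = 303601/144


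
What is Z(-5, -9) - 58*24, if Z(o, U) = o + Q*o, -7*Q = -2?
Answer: -9789/7 ≈ -1398.4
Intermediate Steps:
Q = 2/7 (Q = -1/7*(-2) = 2/7 ≈ 0.28571)
Z(o, U) = 9*o/7 (Z(o, U) = o + 2*o/7 = 9*o/7)
Z(-5, -9) - 58*24 = (9/7)*(-5) - 58*24 = -45/7 - 1392 = -9789/7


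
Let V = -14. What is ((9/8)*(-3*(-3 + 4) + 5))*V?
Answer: -63/2 ≈ -31.500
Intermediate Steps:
((9/8)*(-3*(-3 + 4) + 5))*V = ((9/8)*(-3*(-3 + 4) + 5))*(-14) = ((9*(⅛))*(-3*1 + 5))*(-14) = (9*(-3 + 5)/8)*(-14) = ((9/8)*2)*(-14) = (9/4)*(-14) = -63/2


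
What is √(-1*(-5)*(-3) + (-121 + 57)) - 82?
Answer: -82 + I*√79 ≈ -82.0 + 8.8882*I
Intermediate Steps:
√(-1*(-5)*(-3) + (-121 + 57)) - 82 = √(5*(-3) - 64) - 82 = √(-15 - 64) - 82 = √(-79) - 82 = I*√79 - 82 = -82 + I*√79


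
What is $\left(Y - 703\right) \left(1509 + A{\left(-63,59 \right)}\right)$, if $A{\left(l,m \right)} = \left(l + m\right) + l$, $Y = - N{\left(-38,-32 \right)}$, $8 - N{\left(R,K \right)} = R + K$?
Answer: $-1126202$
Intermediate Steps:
$N{\left(R,K \right)} = 8 - K - R$ ($N{\left(R,K \right)} = 8 - \left(R + K\right) = 8 - \left(K + R\right) = 8 - K - R$)
$Y = -78$ ($Y = - (8 - -32 - -38) = - (8 + 32 + 38) = \left(-1\right) 78 = -78$)
$A{\left(l,m \right)} = m + 2 l$
$\left(Y - 703\right) \left(1509 + A{\left(-63,59 \right)}\right) = \left(-78 - 703\right) \left(1509 + \left(59 + 2 \left(-63\right)\right)\right) = \left(-78 - 703\right) \left(1509 + \left(59 - 126\right)\right) = \left(-78 - 703\right) \left(1509 - 67\right) = \left(-781\right) 1442 = -1126202$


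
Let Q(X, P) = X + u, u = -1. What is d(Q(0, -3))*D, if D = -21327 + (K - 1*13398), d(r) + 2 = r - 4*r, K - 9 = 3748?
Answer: -30968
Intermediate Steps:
K = 3757 (K = 9 + 3748 = 3757)
Q(X, P) = -1 + X (Q(X, P) = X - 1 = -1 + X)
d(r) = -2 - 3*r (d(r) = -2 + (r - 4*r) = -2 - 3*r)
D = -30968 (D = -21327 + (3757 - 1*13398) = -21327 + (3757 - 13398) = -21327 - 9641 = -30968)
d(Q(0, -3))*D = (-2 - 3*(-1 + 0))*(-30968) = (-2 - 3*(-1))*(-30968) = (-2 + 3)*(-30968) = 1*(-30968) = -30968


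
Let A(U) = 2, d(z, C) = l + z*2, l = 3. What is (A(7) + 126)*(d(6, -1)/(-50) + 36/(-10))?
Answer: -2496/5 ≈ -499.20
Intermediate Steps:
d(z, C) = 3 + 2*z (d(z, C) = 3 + z*2 = 3 + 2*z)
(A(7) + 126)*(d(6, -1)/(-50) + 36/(-10)) = (2 + 126)*((3 + 2*6)/(-50) + 36/(-10)) = 128*((3 + 12)*(-1/50) + 36*(-⅒)) = 128*(15*(-1/50) - 18/5) = 128*(-3/10 - 18/5) = 128*(-39/10) = -2496/5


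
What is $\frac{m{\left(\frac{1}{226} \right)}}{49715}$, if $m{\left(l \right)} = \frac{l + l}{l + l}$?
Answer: $\frac{1}{49715} \approx 2.0115 \cdot 10^{-5}$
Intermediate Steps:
$m{\left(l \right)} = 1$ ($m{\left(l \right)} = \frac{2 l}{2 l} = 2 l \frac{1}{2 l} = 1$)
$\frac{m{\left(\frac{1}{226} \right)}}{49715} = 1 \cdot \frac{1}{49715} = \frac{1}{49715}$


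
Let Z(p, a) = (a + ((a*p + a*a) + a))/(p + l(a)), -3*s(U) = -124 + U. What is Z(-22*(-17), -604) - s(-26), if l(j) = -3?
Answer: 119162/371 ≈ 321.19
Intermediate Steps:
s(U) = 124/3 - U/3 (s(U) = -(-124 + U)/3 = 124/3 - U/3)
Z(p, a) = (a² + 2*a + a*p)/(-3 + p) (Z(p, a) = (a + ((a*p + a*a) + a))/(p - 3) = (a + ((a*p + a²) + a))/(-3 + p) = (a + ((a² + a*p) + a))/(-3 + p) = (a + (a + a² + a*p))/(-3 + p) = (a² + 2*a + a*p)/(-3 + p))
Z(-22*(-17), -604) - s(-26) = -604*(2 - 604 - 22*(-17))/(-3 - 22*(-17)) - (124/3 - ⅓*(-26)) = -604*(2 - 604 + 374)/(-3 + 374) - (124/3 + 26/3) = -604*(-228)/371 - 1*50 = -604*1/371*(-228) - 50 = 137712/371 - 50 = 119162/371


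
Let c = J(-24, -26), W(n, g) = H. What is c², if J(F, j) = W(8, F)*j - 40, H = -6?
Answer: 13456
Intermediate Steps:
W(n, g) = -6
J(F, j) = -40 - 6*j (J(F, j) = -6*j - 40 = -40 - 6*j)
c = 116 (c = -40 - 6*(-26) = -40 + 156 = 116)
c² = 116² = 13456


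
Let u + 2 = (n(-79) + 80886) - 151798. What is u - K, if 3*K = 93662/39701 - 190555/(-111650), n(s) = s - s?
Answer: -2167866101013/30569770 ≈ -70915.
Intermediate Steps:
n(s) = 0
u = -70914 (u = -2 + ((0 + 80886) - 151798) = -2 + (80886 - 151798) = -2 - 70912 = -70914)
K = 41431233/30569770 (K = (93662/39701 - 190555/(-111650))/3 = (93662*(1/39701) - 190555*(-1/111650))/3 = (93662/39701 + 38111/22330)/3 = (⅓)*(124293699/30569770) = 41431233/30569770 ≈ 1.3553)
u - K = -70914 - 1*41431233/30569770 = -70914 - 41431233/30569770 = -2167866101013/30569770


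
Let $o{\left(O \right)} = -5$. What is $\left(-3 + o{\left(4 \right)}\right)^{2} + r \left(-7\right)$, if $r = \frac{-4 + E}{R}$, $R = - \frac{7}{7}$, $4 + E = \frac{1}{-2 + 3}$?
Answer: $15$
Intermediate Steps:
$E = -3$ ($E = -4 + \frac{1}{-2 + 3} = -4 + 1^{-1} = -4 + 1 = -3$)
$R = -1$ ($R = \left(-7\right) \frac{1}{7} = -1$)
$r = 7$ ($r = \frac{-4 - 3}{-1} = \left(-7\right) \left(-1\right) = 7$)
$\left(-3 + o{\left(4 \right)}\right)^{2} + r \left(-7\right) = \left(-3 - 5\right)^{2} + 7 \left(-7\right) = \left(-8\right)^{2} - 49 = 64 - 49 = 15$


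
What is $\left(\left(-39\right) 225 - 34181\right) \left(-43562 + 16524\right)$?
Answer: $1161444328$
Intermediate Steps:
$\left(\left(-39\right) 225 - 34181\right) \left(-43562 + 16524\right) = \left(-8775 - 34181\right) \left(-27038\right) = \left(-42956\right) \left(-27038\right) = 1161444328$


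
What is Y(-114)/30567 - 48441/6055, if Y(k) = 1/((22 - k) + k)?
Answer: -32575306979/4071830070 ≈ -8.0002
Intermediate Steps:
Y(k) = 1/22
Y(-114)/30567 - 48441/6055 = (1/22)/30567 - 48441/6055 = (1/22)*(1/30567) - 48441*1/6055 = 1/672474 - 48441/6055 = -32575306979/4071830070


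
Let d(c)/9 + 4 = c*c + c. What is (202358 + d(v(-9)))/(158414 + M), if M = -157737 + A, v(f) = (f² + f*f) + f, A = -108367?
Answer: -41438/10769 ≈ -3.8479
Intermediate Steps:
v(f) = f + 2*f² (v(f) = (f² + f²) + f = 2*f² + f = f + 2*f²)
d(c) = -36 + 9*c + 9*c² (d(c) = -36 + 9*(c*c + c) = -36 + 9*(c² + c) = -36 + 9*(c + c²) = -36 + (9*c + 9*c²) = -36 + 9*c + 9*c²)
M = -266104 (M = -157737 - 108367 = -266104)
(202358 + d(v(-9)))/(158414 + M) = (202358 + (-36 + 9*(-9*(1 + 2*(-9))) + 9*(-9*(1 + 2*(-9)))²))/(158414 - 266104) = (202358 + (-36 + 9*(-9*(1 - 18)) + 9*(-9*(1 - 18))²))/(-107690) = (202358 + (-36 + 9*(-9*(-17)) + 9*(-9*(-17))²))*(-1/107690) = (202358 + (-36 + 9*153 + 9*153²))*(-1/107690) = (202358 + (-36 + 1377 + 9*23409))*(-1/107690) = (202358 + (-36 + 1377 + 210681))*(-1/107690) = (202358 + 212022)*(-1/107690) = 414380*(-1/107690) = -41438/10769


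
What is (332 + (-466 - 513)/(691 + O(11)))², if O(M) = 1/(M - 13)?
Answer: 208423293156/1907161 ≈ 1.0928e+5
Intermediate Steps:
O(M) = 1/(-13 + M)
(332 + (-466 - 513)/(691 + O(11)))² = (332 + (-466 - 513)/(691 + 1/(-13 + 11)))² = (332 - 979/(691 + 1/(-2)))² = (332 - 979/(691 - ½))² = (332 - 979/1381/2)² = (332 - 979*2/1381)² = (332 - 1958/1381)² = (456534/1381)² = 208423293156/1907161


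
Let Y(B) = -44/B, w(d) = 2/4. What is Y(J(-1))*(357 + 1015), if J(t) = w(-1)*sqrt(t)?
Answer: 120736*I ≈ 1.2074e+5*I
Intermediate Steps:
w(d) = 1/2 (w(d) = 2*(1/4) = 1/2)
J(t) = sqrt(t)/2
Y(J(-1))*(357 + 1015) = (-44*(-2*I))*(357 + 1015) = -44*(-2*I)*1372 = -(-88)*I*1372 = (88*I)*1372 = 120736*I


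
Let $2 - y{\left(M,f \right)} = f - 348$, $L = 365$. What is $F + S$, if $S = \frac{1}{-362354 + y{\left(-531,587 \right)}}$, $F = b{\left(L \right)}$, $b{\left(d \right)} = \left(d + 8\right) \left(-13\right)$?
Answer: $- \frac{1758203760}{362591} \approx -4849.0$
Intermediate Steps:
$b{\left(d \right)} = -104 - 13 d$ ($b{\left(d \right)} = \left(8 + d\right) \left(-13\right) = -104 - 13 d$)
$F = -4849$ ($F = -104 - 4745 = -4849$)
$y{\left(M,f \right)} = 350 - f$ ($y{\left(M,f \right)} = 2 - \left(f - 348\right) = 2 - \left(-348 + f\right) = 350 - f$)
$S = - \frac{1}{362591}$ ($S = \frac{1}{-362354 + \left(350 - 587\right)} = \frac{1}{-362354 - 237} = \frac{1}{-362591} = - \frac{1}{362591} \approx -2.7579 \cdot 10^{-6}$)
$F + S = -4849 - \frac{1}{362591} = - \frac{1758203760}{362591}$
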